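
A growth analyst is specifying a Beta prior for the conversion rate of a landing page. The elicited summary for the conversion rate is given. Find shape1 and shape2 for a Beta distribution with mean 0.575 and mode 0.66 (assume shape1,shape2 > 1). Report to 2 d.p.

With s = shape1+shape2: μ = shape1/s and mode = (shape1−1)/(s−2). Eliminating shape1 = μs,
μs − 1 = m(s−2) ⇒ s(μ−m) = 1−2m ⇒ s = -0.32/-0.085 = 3.7647.
So shape1 = μs = 2.16, shape2 = (1−μ)s = 1.60.

shape1 = 2.16, shape2 = 1.60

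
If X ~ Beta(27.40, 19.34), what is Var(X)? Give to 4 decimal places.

0.0051

μ = 27.40/46.74 = 0.586222; Var = μ(1−μ)/(α+β+1) = 0.2425658/47.74 = 0.0051.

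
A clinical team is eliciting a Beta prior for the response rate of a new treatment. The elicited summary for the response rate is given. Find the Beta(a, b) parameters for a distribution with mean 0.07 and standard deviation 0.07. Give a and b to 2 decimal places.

a = 0.86, b = 11.43

σ² = 0.07² = 0.0049.
With s = a+b, Var = μ(1−μ)/(s+1), so s+1 = (0.07×0.93)/0.0049 = 13.2857 and s = 12.2857.
a = μs = 0.86, b = (1−μ)s = 11.43.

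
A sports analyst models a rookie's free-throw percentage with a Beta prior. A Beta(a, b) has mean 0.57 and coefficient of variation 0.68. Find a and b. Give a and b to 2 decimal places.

σ = CV·μ = 0.68×0.57 = 0.38760, so σ² = 0.150234.
s+1 = μ(1−μ)/σ² = 0.2451/0.150234 = 1.6315, so s = a+b = 0.6315.
a = μs = 0.36, b = (1−μ)s = 0.27.

a = 0.36, b = 0.27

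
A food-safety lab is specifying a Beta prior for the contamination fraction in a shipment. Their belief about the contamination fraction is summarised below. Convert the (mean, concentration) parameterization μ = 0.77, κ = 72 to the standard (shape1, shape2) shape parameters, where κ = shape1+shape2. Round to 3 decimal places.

shape1 = 55.440, shape2 = 16.560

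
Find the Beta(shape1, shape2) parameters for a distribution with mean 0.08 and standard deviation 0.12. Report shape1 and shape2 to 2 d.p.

shape1 = 0.33, shape2 = 3.78

Variance = 0.12² = 0.0144. The moment-matching identity shape1+shape2 = μ(1−μ)/Var − 1 gives
shape1+shape2 = 0.0736/0.0144 − 1 = 4.1111, so shape1 = μ·4.1111 = 0.33 and shape2 = (1−μ)·4.1111 = 3.78.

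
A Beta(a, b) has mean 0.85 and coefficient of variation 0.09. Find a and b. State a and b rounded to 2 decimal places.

a = 17.67, b = 3.12

σ = CV·μ = 0.09×0.85 = 0.07650, so σ² = 0.005852.
s+1 = μ(1−μ)/σ² = 0.1275/0.005852 = 21.7865, so s = a+b = 20.7865.
a = μs = 17.67, b = (1−μ)s = 3.12.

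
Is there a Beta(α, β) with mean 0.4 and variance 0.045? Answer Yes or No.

A Beta with mean μ has variance μ(1−μ)/(α+β+1) < μ(1−μ).
Here μ(1−μ) = 0.4×0.6 = 0.24, and 0.045 < 0.24.

Yes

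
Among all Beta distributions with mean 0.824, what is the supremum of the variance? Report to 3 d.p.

0.145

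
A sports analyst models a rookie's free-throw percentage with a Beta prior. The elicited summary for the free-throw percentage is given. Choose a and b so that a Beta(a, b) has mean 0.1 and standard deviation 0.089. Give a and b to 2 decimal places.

a = 1.04, b = 9.33

σ² = 0.089² = 0.007921.
With s = a+b, Var = μ(1−μ)/(s+1), so s+1 = (0.1×0.9)/0.007921 = 11.3622 and s = 10.3622.
a = μs = 1.04, b = (1−μ)s = 9.33.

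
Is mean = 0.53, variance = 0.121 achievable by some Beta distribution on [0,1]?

Yes

A Beta with mean μ has variance μ(1−μ)/(α+β+1) < μ(1−μ).
Here μ(1−μ) = 0.53×0.47 = 0.2491, and 0.121 < 0.2491.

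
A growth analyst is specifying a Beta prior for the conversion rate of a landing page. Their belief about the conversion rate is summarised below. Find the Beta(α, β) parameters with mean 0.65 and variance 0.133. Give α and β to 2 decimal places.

Write ν = α+β; then α = μν and Var = μ(1−μ)/(ν+1).
ν = μ(1−μ)/Var − 1 = 0.2275/0.133 − 1 = 0.7105.
α = 0.65·0.7105 = 0.46, β = 0.35·0.7105 = 0.25.

α = 0.46, β = 0.25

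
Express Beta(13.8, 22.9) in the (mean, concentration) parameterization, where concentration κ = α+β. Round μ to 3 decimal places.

κ = α+β = 13.8+22.9 = 36.7; μ = α/κ = 13.8/36.7 = 0.376.

μ = 0.376, κ = 36.7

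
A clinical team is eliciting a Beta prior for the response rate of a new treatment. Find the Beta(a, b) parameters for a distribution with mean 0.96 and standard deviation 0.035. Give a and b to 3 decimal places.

a = 29.133, b = 1.214

First σ² = 0.001225. Setting a = μn, b = (1−μ)n with n = a+b,
μ(1−μ)/(n+1) = 0.001225 ⇒ n+1 = 0.0384/0.001225 = 31.3469 ⇒ n = 30.3469.
Hence a = 0.96×30.3469 = 29.133, b = 0.04×30.3469 = 1.214.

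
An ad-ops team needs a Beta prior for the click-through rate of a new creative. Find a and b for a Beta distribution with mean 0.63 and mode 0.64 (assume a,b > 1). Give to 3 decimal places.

a = 17.640, b = 10.360

Let s = a+b. Mean gives a = μs = 0.63s; mode gives (a−1)/(s−2) = 0.64.
Substituting: 0.63s − 1 = 0.64(s−2) = 0.64s − 1.28, so -0.01s = -0.28 and s = 28.0000.
Then a = 0.63×28.0000 = 17.640 and b = s−a = 10.360.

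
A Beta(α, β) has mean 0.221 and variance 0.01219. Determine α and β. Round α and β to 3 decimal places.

α = 2.900, β = 10.223

Let s = α+β. The Beta variance is μ(1−μ)/(s+1).
So s+1 = μ(1−μ)/σ² = (0.221×0.779)/0.01219 = 0.172159/0.01219 = 14.1230, giving s = 13.1230.
Then α = μs = 0.221×13.1230 = 2.900 and β = (1−μ)s = 0.779×13.1230 = 10.223.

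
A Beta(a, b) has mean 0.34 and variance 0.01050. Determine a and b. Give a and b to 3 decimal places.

Let s = a+b. The Beta variance is μ(1−μ)/(s+1).
So s+1 = μ(1−μ)/σ² = (0.34×0.66)/0.01050 = 0.2244/0.01050 = 21.3714, giving s = 20.3714.
Then a = μs = 0.34×20.3714 = 6.926 and b = (1−μ)s = 0.66×20.3714 = 13.445.

a = 6.926, b = 13.445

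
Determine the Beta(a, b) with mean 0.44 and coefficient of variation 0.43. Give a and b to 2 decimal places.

a = 2.59, b = 3.29

Var = (CV·μ)² = (0.43×0.44)² = 0.035797.
a+b = μ(1−μ)/Var − 1 = 0.2464/0.035797 − 1 = 5.8833.
Thus a = 0.44·5.8833 = 2.59 and b = 0.56·5.8833 = 3.29.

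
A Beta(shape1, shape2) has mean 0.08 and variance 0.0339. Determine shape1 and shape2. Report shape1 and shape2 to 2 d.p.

Write ν = shape1+shape2; then shape1 = μν and Var = μ(1−μ)/(ν+1).
ν = μ(1−μ)/Var − 1 = 0.0736/0.0339 − 1 = 1.1711.
shape1 = 0.08·1.1711 = 0.09, shape2 = 0.92·1.1711 = 1.08.

shape1 = 0.09, shape2 = 1.08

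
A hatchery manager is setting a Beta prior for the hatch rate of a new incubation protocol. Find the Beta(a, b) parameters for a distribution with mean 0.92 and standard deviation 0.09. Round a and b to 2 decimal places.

Variance = 0.09² = 0.0081. The moment-matching identity a+b = μ(1−μ)/Var − 1 gives
a+b = 0.0736/0.0081 − 1 = 8.0864, so a = μ·8.0864 = 7.44 and b = (1−μ)·8.0864 = 0.65.

a = 7.44, b = 0.65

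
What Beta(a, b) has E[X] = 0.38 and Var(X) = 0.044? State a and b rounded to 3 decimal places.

a = 1.655, b = 2.700

By moment matching, a+b = μ(1−μ)/σ² − 1 = (0.38·0.62)/0.044 − 1 = 5.3545 − 1 = 4.3545.
Since a/(a+b) = μ, a = 0.38·4.3545 = 1.655 and b = 0.62·4.3545 = 2.700.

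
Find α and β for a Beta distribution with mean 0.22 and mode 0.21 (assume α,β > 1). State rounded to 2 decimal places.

α = 12.76, β = 45.24

Let s = α+β. Mean gives α = μs = 0.22s; mode gives (α−1)/(s−2) = 0.21.
Substituting: 0.22s − 1 = 0.21(s−2) = 0.21s − 0.42, so 0.01s = 0.58 and s = 58.0000.
Then α = 0.22×58.0000 = 12.76 and β = s−α = 45.24.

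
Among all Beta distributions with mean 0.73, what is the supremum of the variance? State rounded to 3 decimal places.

0.197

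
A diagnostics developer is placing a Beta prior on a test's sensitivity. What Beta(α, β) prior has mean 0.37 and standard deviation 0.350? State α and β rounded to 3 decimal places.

α = 0.334, β = 0.569

σ² = 0.350² = 0.122500.
With s = α+β, Var = μ(1−μ)/(s+1), so s+1 = (0.37×0.63)/0.122500 = 1.9029 and s = 0.9029.
α = μs = 0.334, β = (1−μ)s = 0.569.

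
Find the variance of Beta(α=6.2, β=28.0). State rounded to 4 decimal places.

α+β = 34.2 and αβ = 173.60, so Var = αβ/[(α+β)²(α+β+1)] = 173.60/41171.328 = 0.0042.

0.0042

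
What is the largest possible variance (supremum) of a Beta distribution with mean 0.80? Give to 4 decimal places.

0.1600

For fixed mean μ the Beta variance is μ(1−μ)/(α+β+1), increasing as α+β decreases.
Its least upper bound (not attained) is μ(1−μ) = 0.80·0.20 = 0.1600.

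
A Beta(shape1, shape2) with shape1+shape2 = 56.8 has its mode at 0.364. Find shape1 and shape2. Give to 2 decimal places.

Since the density peak of Beta(shape1,shape2) is at (shape1−1)/(shape1+shape2−2),
shape1 = 1 + 0.364(56.8−2) = 20.95 and shape2 = 56.8 − 20.95 = 35.85.

shape1 = 20.95, shape2 = 35.85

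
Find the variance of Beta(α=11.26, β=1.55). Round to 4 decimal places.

0.0077

μ = 11.26/12.81 = 0.879001; Var = μ(1−μ)/(α+β+1) = 0.1063584/13.81 = 0.0077.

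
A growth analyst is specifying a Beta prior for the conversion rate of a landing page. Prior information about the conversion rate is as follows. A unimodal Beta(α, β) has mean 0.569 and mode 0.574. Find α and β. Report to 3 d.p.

Let s = α+β. Mean gives α = μs = 0.569s; mode gives (α−1)/(s−2) = 0.574.
Substituting: 0.569s − 1 = 0.574(s−2) = 0.574s − 1.148, so -0.005s = -0.148 and s = 29.6000.
Then α = 0.569×29.6000 = 16.842 and β = s−α = 12.758.

α = 16.842, β = 12.758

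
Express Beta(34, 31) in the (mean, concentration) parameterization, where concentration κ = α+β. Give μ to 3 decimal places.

κ = α+β = 34+31 = 65; μ = α/κ = 34/65 = 0.523.

μ = 0.523, κ = 65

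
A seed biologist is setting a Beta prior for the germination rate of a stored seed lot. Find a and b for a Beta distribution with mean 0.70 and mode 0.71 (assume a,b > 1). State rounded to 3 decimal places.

a = 29.400, b = 12.600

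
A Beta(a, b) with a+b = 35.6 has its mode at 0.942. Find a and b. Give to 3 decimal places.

Mode = (a−1)/(κ−2) with κ = a+b, so a−1 = 0.942·33.6 = 31.651.
a = 32.651; b = κ − a = 2.949.

a = 32.651, b = 2.949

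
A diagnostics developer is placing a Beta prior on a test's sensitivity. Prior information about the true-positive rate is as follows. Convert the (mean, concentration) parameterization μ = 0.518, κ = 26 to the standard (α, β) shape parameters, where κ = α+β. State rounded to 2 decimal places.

Split κ in proportion μ : (1−μ): α = 0.518·26 = 13.47, β = 26 − 13.47 = 12.53.

α = 13.47, β = 12.53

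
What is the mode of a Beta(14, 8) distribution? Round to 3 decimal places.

0.650

The density x^(α−1)(1−x)^(β−1) is maximised at (α−1)/(α+β−2) = 13/20 = 0.650.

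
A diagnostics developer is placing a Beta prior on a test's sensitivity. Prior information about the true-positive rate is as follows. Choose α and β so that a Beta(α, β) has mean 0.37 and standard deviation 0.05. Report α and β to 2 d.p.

First σ² = 0.0025. Setting α = μn, β = (1−μ)n with n = α+β,
μ(1−μ)/(n+1) = 0.0025 ⇒ n+1 = 0.2331/0.0025 = 93.2400 ⇒ n = 92.2400.
Hence α = 0.37×92.2400 = 34.13, β = 0.63×92.2400 = 58.11.

α = 34.13, β = 58.11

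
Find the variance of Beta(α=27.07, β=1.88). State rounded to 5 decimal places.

μ = 27.07/28.95 = 0.935060; Var = μ(1−μ)/(α+β+1) = 0.0607224/29.95 = 0.00203.

0.00203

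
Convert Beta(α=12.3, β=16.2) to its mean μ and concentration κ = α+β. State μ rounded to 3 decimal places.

μ = 0.432, κ = 28.5

κ = α+β = 12.3+16.2 = 28.5; μ = α/κ = 12.3/28.5 = 0.432.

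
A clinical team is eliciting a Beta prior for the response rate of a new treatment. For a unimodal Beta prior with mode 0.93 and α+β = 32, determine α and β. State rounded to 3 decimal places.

Since the density peak of Beta(α,β) is at (α−1)/(α+β−2),
α = 1 + 0.93(32−2) = 28.900 and β = 32 − 28.900 = 3.100.

α = 28.900, β = 3.100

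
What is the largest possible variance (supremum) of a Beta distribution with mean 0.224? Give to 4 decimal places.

0.1738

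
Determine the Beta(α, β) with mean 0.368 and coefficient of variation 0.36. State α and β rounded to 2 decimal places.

σ = CV·μ = 0.36×0.368 = 0.13248, so σ² = 0.017551.
s+1 = μ(1−μ)/σ² = 0.232576/0.017551 = 13.2515, so s = α+β = 12.2515.
α = μs = 4.51, β = (1−μ)s = 7.74.

α = 4.51, β = 7.74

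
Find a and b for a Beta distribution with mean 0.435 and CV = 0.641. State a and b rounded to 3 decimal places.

σ = CV·μ = 0.641×0.435 = 0.27883, so σ² = 0.077749.
s+1 = μ(1−μ)/σ² = 0.245775/0.077749 = 3.1611, so s = a+b = 2.1611.
a = μs = 0.940, b = (1−μ)s = 1.221.

a = 0.940, b = 1.221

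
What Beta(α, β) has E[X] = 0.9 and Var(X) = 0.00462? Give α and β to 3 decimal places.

By moment matching, α+β = μ(1−μ)/σ² − 1 = (0.9·0.1)/0.00462 − 1 = 19.4805 − 1 = 18.4805.
Since α/(α+β) = μ, α = 0.9·18.4805 = 16.632 and β = 0.1·18.4805 = 1.848.

α = 16.632, β = 1.848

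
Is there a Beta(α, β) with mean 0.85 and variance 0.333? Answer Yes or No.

No

For any Beta, Var(X) < E[X]·(1−E[X]).
Here μ(1−μ) = 0.85×0.15 = 0.1275, and 0.333 ≥ 0.1275.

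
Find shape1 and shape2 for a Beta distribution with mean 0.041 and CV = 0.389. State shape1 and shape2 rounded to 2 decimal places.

σ = CV·μ = 0.389×0.041 = 0.01595, so σ² = 0.000254.
s+1 = μ(1−μ)/σ² = 0.039319/0.000254 = 154.5737, so s = shape1+shape2 = 153.5737.
shape1 = μs = 6.30, shape2 = (1−μ)s = 147.28.

shape1 = 6.30, shape2 = 147.28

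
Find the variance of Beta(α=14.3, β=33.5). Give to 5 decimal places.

0.00430

μ = 14.3/47.8 = 0.299163; Var = μ(1−μ)/(α+β+1) = 0.2096646/48.8 = 0.00430.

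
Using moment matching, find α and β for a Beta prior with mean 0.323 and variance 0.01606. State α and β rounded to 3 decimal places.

α = 4.075, β = 8.541

Let s = α+β. The Beta variance is μ(1−μ)/(s+1).
So s+1 = μ(1−μ)/σ² = (0.323×0.677)/0.01606 = 0.218671/0.01606 = 13.6159, giving s = 12.6159.
Then α = μs = 0.323×12.6159 = 4.075 and β = (1−μ)s = 0.677×12.6159 = 8.541.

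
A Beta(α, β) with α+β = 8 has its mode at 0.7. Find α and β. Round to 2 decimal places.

α = 5.20, β = 2.80

Since the density peak of Beta(α,β) is at (α−1)/(α+β−2),
α = 1 + 0.7(8−2) = 5.20 and β = 8 − 5.20 = 2.80.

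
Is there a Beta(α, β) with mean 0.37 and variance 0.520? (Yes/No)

A Beta with mean μ has variance μ(1−μ)/(α+β+1) < μ(1−μ).
Here μ(1−μ) = 0.37×0.63 = 0.2331, and 0.520 ≥ 0.2331.

No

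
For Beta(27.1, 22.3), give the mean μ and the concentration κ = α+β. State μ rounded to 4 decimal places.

μ = 0.5486, κ = 49.4

κ = α+β = 27.1+22.3 = 49.4; μ = α/κ = 27.1/49.4 = 0.5486.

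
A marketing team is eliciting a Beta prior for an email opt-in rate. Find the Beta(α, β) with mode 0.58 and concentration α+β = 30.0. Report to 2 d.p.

α = 17.24, β = 12.76

Since the density peak of Beta(α,β) is at (α−1)/(α+β−2),
α = 1 + 0.58(30.0−2) = 17.24 and β = 30.0 − 17.24 = 12.76.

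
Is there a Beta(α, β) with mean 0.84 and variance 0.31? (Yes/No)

A Beta with mean μ has variance μ(1−μ)/(α+β+1) < μ(1−μ).
Here μ(1−μ) = 0.84×0.16 = 0.1344, and 0.31 ≥ 0.1344.

No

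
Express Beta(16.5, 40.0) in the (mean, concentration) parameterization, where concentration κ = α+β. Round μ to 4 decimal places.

κ = α+β = 16.5+40.0 = 56.5; μ = α/κ = 16.5/56.5 = 0.2920.

μ = 0.2920, κ = 56.5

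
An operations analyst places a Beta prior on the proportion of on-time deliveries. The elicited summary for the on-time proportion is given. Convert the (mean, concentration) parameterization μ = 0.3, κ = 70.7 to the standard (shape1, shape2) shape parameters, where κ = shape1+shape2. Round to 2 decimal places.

shape1 = 21.21, shape2 = 49.49

shape1 = μκ = 0.3×70.7 = 21.21 and shape2 = (1−μ)κ = 0.7×70.7 = 49.49.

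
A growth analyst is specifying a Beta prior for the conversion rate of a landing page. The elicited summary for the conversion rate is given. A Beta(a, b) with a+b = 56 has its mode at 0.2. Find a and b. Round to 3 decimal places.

a = 11.800, b = 44.200

For a,b>1 the mode is (a−1)/(a+b−2), so a = mode·(κ−2)+1 = 0.2×54+1 = 11.800.
And b = (1−mode)·(κ−2)+1 = 0.8×54+1 = 44.200.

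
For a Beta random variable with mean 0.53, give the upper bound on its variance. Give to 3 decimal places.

0.249

Var = μ(1−μ)/(α+β+1), which approaches μ(1−μ) as α+β → 0.
So the supremum is μ(1−μ) = 0.53×0.47 = 0.249.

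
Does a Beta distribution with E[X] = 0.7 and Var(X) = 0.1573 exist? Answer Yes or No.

Yes

The Beta variance bound is σ² < μ(1−μ).
Here μ(1−μ) = 0.7×0.3 = 0.21, and 0.1573 < 0.21.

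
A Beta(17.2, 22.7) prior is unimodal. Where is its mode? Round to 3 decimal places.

0.427

With α,β > 1, mode = (α−1)/(α+β−2) = 16.2/37.9 = 0.427.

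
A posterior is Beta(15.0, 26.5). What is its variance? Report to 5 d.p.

α+β = 41.5 and αβ = 397.50, so Var = αβ/[(α+β)²(α+β+1)] = 397.50/73195.625 = 0.00543.

0.00543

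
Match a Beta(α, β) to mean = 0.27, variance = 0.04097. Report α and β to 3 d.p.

By moment matching, α+β = μ(1−μ)/σ² − 1 = (0.27·0.73)/0.04097 − 1 = 4.8108 − 1 = 3.8108.
Since α/(α+β) = μ, α = 0.27·3.8108 = 1.029 and β = 0.73·3.8108 = 2.782.

α = 1.029, β = 2.782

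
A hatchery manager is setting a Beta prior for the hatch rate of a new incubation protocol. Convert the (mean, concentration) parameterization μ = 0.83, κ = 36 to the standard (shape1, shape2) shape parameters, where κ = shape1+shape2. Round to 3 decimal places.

shape1 = 29.880, shape2 = 6.120

shape1 = μκ = 0.83×36 = 29.880 and shape2 = (1−μ)κ = 0.17×36 = 6.120.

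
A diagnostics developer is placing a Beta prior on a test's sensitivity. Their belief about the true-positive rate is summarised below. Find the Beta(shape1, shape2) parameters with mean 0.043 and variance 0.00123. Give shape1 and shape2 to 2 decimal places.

shape1 = 1.40, shape2 = 31.06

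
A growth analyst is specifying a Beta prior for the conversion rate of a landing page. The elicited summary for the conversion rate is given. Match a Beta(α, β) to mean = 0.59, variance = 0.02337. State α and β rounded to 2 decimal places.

By moment matching, α+β = μ(1−μ)/σ² − 1 = (0.59·0.41)/0.02337 − 1 = 10.3509 − 1 = 9.3509.
Since α/(α+β) = μ, α = 0.59·9.3509 = 5.52 and β = 0.41·9.3509 = 3.83.

α = 5.52, β = 3.83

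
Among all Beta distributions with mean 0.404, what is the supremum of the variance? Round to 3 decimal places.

Var = μ(1−μ)/(α+β+1), which approaches μ(1−μ) as α+β → 0.
So the supremum is μ(1−μ) = 0.404×0.596 = 0.241.

0.241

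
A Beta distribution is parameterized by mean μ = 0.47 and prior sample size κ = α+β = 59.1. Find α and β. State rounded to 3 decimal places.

α = 27.777, β = 31.323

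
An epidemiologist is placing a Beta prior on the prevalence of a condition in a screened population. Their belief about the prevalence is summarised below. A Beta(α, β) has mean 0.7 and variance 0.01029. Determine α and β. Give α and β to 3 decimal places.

By moment matching, α+β = μ(1−μ)/σ² − 1 = (0.7·0.3)/0.01029 − 1 = 20.4082 − 1 = 19.4082.
Since α/(α+β) = μ, α = 0.7·19.4082 = 13.586 and β = 0.3·19.4082 = 5.822.

α = 13.586, β = 5.822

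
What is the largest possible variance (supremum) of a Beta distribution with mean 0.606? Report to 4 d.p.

For fixed mean μ the Beta variance is μ(1−μ)/(α+β+1), increasing as α+β decreases.
Its least upper bound (not attained) is μ(1−μ) = 0.606·0.394 = 0.2388.

0.2388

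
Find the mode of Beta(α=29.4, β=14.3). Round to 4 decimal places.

The density x^(α−1)(1−x)^(β−1) is maximised at (α−1)/(α+β−2) = 28.4/41.7 = 0.6811.

0.6811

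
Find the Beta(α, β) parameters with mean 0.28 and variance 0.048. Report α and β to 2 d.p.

By moment matching, α+β = μ(1−μ)/σ² − 1 = (0.28·0.72)/0.048 − 1 = 4.2000 − 1 = 3.2000.
Since α/(α+β) = μ, α = 0.28·3.2000 = 0.90 and β = 0.72·3.2000 = 2.30.

α = 0.90, β = 2.30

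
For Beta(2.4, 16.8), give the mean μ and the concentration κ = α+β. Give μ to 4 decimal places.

μ = 0.1250, κ = 19.2

κ = α+β = 2.4+16.8 = 19.2; μ = α/κ = 2.4/19.2 = 0.1250.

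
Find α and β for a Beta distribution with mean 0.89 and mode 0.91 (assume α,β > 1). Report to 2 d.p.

α = 36.49, β = 4.51

Let s = α+β. Mean gives α = μs = 0.89s; mode gives (α−1)/(s−2) = 0.91.
Substituting: 0.89s − 1 = 0.91(s−2) = 0.91s − 1.82, so -0.02s = -0.82 and s = 41.0000.
Then α = 0.89×41.0000 = 36.49 and β = s−α = 4.51.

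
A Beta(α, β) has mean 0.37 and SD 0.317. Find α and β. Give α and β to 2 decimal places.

α = 0.49, β = 0.83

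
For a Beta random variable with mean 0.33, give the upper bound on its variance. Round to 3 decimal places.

0.221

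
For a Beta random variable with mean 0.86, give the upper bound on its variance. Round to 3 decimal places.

Var = μ(1−μ)/(α+β+1), which approaches μ(1−μ) as α+β → 0.
So the supremum is μ(1−μ) = 0.86×0.14 = 0.120.

0.120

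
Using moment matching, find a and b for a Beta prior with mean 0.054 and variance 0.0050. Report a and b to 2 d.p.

Let s = a+b. The Beta variance is μ(1−μ)/(s+1).
So s+1 = μ(1−μ)/σ² = (0.054×0.946)/0.0050 = 0.051084/0.0050 = 10.2168, giving s = 9.2168.
Then a = μs = 0.054×9.2168 = 0.50 and b = (1−μ)s = 0.946×9.2168 = 8.72.

a = 0.50, b = 8.72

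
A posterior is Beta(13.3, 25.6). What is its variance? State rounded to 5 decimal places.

μ = 13.3/38.9 = 0.341902; Var = μ(1−μ)/(α+β+1) = 0.2250051/39.9 = 0.00564.

0.00564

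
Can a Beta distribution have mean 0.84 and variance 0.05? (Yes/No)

For any Beta, Var(X) < E[X]·(1−E[X]).
Here μ(1−μ) = 0.84×0.16 = 0.1344, and 0.05 < 0.1344.

Yes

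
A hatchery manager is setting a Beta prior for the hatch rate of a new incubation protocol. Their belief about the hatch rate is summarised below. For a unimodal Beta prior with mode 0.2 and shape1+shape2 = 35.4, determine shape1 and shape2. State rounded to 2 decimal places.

Since the density peak of Beta(shape1,shape2) is at (shape1−1)/(shape1+shape2−2),
shape1 = 1 + 0.2(35.4−2) = 7.68 and shape2 = 35.4 − 7.68 = 27.72.

shape1 = 7.68, shape2 = 27.72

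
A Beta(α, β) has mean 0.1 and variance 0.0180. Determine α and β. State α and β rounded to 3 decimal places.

Let s = α+β. The Beta variance is μ(1−μ)/(s+1).
So s+1 = μ(1−μ)/σ² = (0.1×0.9)/0.0180 = 0.09/0.0180 = 5.0000, giving s = 4.0000.
Then α = μs = 0.1×4.0000 = 0.400 and β = (1−μ)s = 0.9×4.0000 = 3.600.

α = 0.400, β = 3.600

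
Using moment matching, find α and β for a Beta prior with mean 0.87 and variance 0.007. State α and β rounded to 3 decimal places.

α = 13.187, β = 1.970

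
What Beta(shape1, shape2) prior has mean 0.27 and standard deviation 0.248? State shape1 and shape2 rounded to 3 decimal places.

shape1 = 0.595, shape2 = 1.609

σ² = 0.248² = 0.061504.
With s = shape1+shape2, Var = μ(1−μ)/(s+1), so s+1 = (0.27×0.73)/0.061504 = 3.2047 and s = 2.2047.
shape1 = μs = 0.595, shape2 = (1−μ)s = 1.609.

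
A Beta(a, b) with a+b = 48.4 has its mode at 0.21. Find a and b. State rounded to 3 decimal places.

a = 10.744, b = 37.656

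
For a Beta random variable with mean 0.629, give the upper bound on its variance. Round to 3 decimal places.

0.233

Var = μ(1−μ)/(α+β+1), which approaches μ(1−μ) as α+β → 0.
So the supremum is μ(1−μ) = 0.629×0.371 = 0.233.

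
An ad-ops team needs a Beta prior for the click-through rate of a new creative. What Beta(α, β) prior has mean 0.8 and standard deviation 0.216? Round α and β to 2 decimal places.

α = 1.94, β = 0.49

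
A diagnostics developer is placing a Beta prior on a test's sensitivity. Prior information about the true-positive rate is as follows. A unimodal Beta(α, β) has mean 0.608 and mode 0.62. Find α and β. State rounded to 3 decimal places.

α = 12.160, β = 7.840

With s = α+β: μ = α/s and mode = (α−1)/(s−2). Eliminating α = μs,
μs − 1 = m(s−2) ⇒ s(μ−m) = 1−2m ⇒ s = -0.24/-0.012 = 20.0000.
So α = μs = 12.160, β = (1−μ)s = 7.840.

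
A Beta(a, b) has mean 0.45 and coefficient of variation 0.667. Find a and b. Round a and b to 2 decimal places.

Var = (CV·μ)² = (0.667×0.45)² = 0.090090.
a+b = μ(1−μ)/Var − 1 = 0.2475/0.090090 − 1 = 1.7473.
Thus a = 0.45·1.7473 = 0.79 and b = 0.55·1.7473 = 0.96.

a = 0.79, b = 0.96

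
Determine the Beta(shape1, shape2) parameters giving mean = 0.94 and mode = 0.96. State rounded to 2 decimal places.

shape1 = 43.24, shape2 = 2.76

Let s = shape1+shape2. Mean gives shape1 = μs = 0.94s; mode gives (shape1−1)/(s−2) = 0.96.
Substituting: 0.94s − 1 = 0.96(s−2) = 0.96s − 1.92, so -0.02s = -0.92 and s = 46.0000.
Then shape1 = 0.94×46.0000 = 43.24 and shape2 = s−shape1 = 2.76.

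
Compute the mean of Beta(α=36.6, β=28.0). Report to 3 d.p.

0.567

The Beta mean is α/(α+β) = 36.6/(36.6+28.0) = 0.567.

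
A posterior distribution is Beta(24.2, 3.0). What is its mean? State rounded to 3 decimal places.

E[X] = α/(α+β) = 24.2/27.2 = 0.890.

0.890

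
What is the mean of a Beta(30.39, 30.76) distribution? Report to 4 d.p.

0.4970

The Beta mean is α/(α+β) = 30.39/(30.39+30.76) = 0.4970.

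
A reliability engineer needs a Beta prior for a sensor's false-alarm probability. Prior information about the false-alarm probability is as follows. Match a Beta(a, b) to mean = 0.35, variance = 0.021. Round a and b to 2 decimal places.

a = 3.44, b = 6.39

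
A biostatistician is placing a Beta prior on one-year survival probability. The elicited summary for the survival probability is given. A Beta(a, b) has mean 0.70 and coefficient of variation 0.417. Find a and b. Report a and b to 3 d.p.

a = 1.025, b = 0.439

σ = CV·μ = 0.417×0.70 = 0.29190, so σ² = 0.085206.
s+1 = μ(1−μ)/σ² = 0.2100/0.085206 = 2.4646, so s = a+b = 1.4646.
a = μs = 1.025, b = (1−μ)s = 0.439.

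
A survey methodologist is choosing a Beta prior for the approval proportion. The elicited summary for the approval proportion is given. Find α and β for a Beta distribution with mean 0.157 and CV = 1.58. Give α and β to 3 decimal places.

α = 0.181, β = 0.970

σ = CV·μ = 1.58×0.157 = 0.24806, so σ² = 0.061534.
s+1 = μ(1−μ)/σ² = 0.132351/0.061534 = 2.1509, so s = α+β = 1.1509.
α = μs = 0.181, β = (1−μ)s = 0.970.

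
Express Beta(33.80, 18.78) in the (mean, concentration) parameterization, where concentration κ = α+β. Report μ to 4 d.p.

μ = 0.6428, κ = 52.58

κ = α+β = 33.80+18.78 = 52.58; μ = α/κ = 33.80/52.58 = 0.6428.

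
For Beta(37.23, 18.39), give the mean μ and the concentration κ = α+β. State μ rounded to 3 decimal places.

μ = 0.669, κ = 55.62

κ = α+β = 37.23+18.39 = 55.62; μ = α/κ = 37.23/55.62 = 0.669.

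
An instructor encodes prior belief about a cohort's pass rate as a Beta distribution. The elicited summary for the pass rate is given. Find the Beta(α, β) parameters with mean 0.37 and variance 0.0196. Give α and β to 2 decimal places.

Let s = α+β. The Beta variance is μ(1−μ)/(s+1).
So s+1 = μ(1−μ)/σ² = (0.37×0.63)/0.0196 = 0.2331/0.0196 = 11.8929, giving s = 10.8929.
Then α = μs = 0.37×10.8929 = 4.03 and β = (1−μ)s = 0.63×10.8929 = 6.86.

α = 4.03, β = 6.86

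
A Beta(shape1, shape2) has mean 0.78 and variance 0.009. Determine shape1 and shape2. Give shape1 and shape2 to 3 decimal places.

By moment matching, shape1+shape2 = μ(1−μ)/σ² − 1 = (0.78·0.22)/0.009 − 1 = 19.0667 − 1 = 18.0667.
Since shape1/(shape1+shape2) = μ, shape1 = 0.78·18.0667 = 14.092 and shape2 = 0.22·18.0667 = 3.975.

shape1 = 14.092, shape2 = 3.975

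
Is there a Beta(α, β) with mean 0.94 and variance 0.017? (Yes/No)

Yes

The Beta variance bound is σ² < μ(1−μ).
Here μ(1−μ) = 0.94×0.06 = 0.0564, and 0.017 < 0.0564.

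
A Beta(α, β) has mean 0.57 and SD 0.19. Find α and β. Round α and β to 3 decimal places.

α = 3.300, β = 2.489

Variance = 0.19² = 0.0361. The moment-matching identity α+β = μ(1−μ)/Var − 1 gives
α+β = 0.2451/0.0361 − 1 = 5.7895, so α = μ·5.7895 = 3.300 and β = (1−μ)·5.7895 = 2.489.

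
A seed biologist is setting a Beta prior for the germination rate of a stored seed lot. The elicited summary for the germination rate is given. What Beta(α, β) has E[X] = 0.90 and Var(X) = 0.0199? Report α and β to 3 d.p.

By moment matching, α+β = μ(1−μ)/σ² − 1 = (0.90·0.10)/0.0199 − 1 = 4.5226 − 1 = 3.5226.
Since α/(α+β) = μ, α = 0.90·3.5226 = 3.170 and β = 0.10·3.5226 = 0.352.

α = 3.170, β = 0.352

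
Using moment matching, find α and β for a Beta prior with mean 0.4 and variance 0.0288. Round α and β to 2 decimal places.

Let s = α+β. The Beta variance is μ(1−μ)/(s+1).
So s+1 = μ(1−μ)/σ² = (0.4×0.6)/0.0288 = 0.24/0.0288 = 8.3333, giving s = 7.3333.
Then α = μs = 0.4×7.3333 = 2.93 and β = (1−μ)s = 0.6×7.3333 = 4.40.

α = 2.93, β = 4.40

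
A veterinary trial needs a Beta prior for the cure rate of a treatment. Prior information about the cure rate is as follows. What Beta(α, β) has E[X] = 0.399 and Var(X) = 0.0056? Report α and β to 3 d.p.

α = 16.687, β = 25.135

By moment matching, α+β = μ(1−μ)/σ² − 1 = (0.399·0.601)/0.0056 − 1 = 42.8212 − 1 = 41.8212.
Since α/(α+β) = μ, α = 0.399·41.8212 = 16.687 and β = 0.601·41.8212 = 25.135.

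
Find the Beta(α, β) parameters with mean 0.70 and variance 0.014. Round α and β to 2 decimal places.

α = 9.80, β = 4.20

Let s = α+β. The Beta variance is μ(1−μ)/(s+1).
So s+1 = μ(1−μ)/σ² = (0.70×0.30)/0.014 = 0.2100/0.014 = 15.0000, giving s = 14.0000.
Then α = μs = 0.70×14.0000 = 9.80 and β = (1−μ)s = 0.30×14.0000 = 4.20.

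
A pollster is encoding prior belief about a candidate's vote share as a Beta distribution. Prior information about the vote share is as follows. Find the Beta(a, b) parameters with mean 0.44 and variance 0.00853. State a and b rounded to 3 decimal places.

a = 12.270, b = 15.616

Write ν = a+b; then a = μν and Var = μ(1−μ)/(ν+1).
ν = μ(1−μ)/Var − 1 = 0.2464/0.00853 − 1 = 27.8863.
a = 0.44·27.8863 = 12.270, b = 0.56·27.8863 = 15.616.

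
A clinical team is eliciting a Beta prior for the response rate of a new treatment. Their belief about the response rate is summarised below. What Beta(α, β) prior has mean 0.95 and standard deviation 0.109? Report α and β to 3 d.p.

α = 2.848, β = 0.150

σ² = 0.109² = 0.011881.
With s = α+β, Var = μ(1−μ)/(s+1), so s+1 = (0.95×0.05)/0.011881 = 3.9980 and s = 2.9980.
α = μs = 2.848, β = (1−μ)s = 0.150.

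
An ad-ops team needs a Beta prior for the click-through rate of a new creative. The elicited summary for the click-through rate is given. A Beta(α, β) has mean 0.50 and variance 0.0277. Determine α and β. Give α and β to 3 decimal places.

By moment matching, α+β = μ(1−μ)/σ² − 1 = (0.50·0.50)/0.0277 − 1 = 9.0253 − 1 = 8.0253.
Since α/(α+β) = μ, α = 0.50·8.0253 = 4.013 and β = 0.50·8.0253 = 4.013.

α = 4.013, β = 4.013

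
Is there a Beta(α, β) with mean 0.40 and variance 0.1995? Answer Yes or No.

A Beta with mean μ has variance μ(1−μ)/(α+β+1) < μ(1−μ).
Here μ(1−μ) = 0.40×0.60 = 0.2400, and 0.1995 < 0.2400.

Yes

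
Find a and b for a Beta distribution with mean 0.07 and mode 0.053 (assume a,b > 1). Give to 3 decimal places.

a = 3.681, b = 48.907

Let s = a+b. Mean gives a = μs = 0.07s; mode gives (a−1)/(s−2) = 0.053.
Substituting: 0.07s − 1 = 0.053(s−2) = 0.053s − 0.106, so 0.017s = 0.894 and s = 52.5882.
Then a = 0.07×52.5882 = 3.681 and b = s−a = 48.907.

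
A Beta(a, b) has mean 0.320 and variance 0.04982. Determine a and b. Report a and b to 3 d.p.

a = 1.078, b = 2.290

Write ν = a+b; then a = μν and Var = μ(1−μ)/(ν+1).
ν = μ(1−μ)/Var − 1 = 0.217600/0.04982 − 1 = 3.3677.
a = 0.320·3.3677 = 1.078, b = 0.680·3.3677 = 2.290.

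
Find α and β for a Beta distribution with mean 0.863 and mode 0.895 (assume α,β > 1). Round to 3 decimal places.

With s = α+β: μ = α/s and mode = (α−1)/(s−2). Eliminating α = μs,
μs − 1 = m(s−2) ⇒ s(μ−m) = 1−2m ⇒ s = -0.790/-0.032 = 24.6875.
So α = μs = 21.305, β = (1−μ)s = 3.382.

α = 21.305, β = 3.382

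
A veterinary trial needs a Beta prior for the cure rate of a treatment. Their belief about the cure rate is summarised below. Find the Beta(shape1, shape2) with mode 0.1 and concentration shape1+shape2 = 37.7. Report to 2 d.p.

shape1 = 4.57, shape2 = 33.13

Since the density peak of Beta(shape1,shape2) is at (shape1−1)/(shape1+shape2−2),
shape1 = 1 + 0.1(37.7−2) = 4.57 and shape2 = 37.7 − 4.57 = 33.13.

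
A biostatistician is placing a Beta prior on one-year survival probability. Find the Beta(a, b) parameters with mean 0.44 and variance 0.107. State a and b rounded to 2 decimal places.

Let s = a+b. The Beta variance is μ(1−μ)/(s+1).
So s+1 = μ(1−μ)/σ² = (0.44×0.56)/0.107 = 0.2464/0.107 = 2.3028, giving s = 1.3028.
Then a = μs = 0.44×1.3028 = 0.57 and b = (1−μ)s = 0.56×1.3028 = 0.73.

a = 0.57, b = 0.73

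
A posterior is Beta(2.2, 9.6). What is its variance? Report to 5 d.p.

α+β = 11.8 and αβ = 21.12, so Var = αβ/[(α+β)²(α+β+1)] = 21.12/1782.272 = 0.01185.

0.01185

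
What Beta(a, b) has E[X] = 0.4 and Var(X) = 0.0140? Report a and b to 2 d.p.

Let s = a+b. The Beta variance is μ(1−μ)/(s+1).
So s+1 = μ(1−μ)/σ² = (0.4×0.6)/0.0140 = 0.24/0.0140 = 17.1429, giving s = 16.1429.
Then a = μs = 0.4×16.1429 = 6.46 and b = (1−μ)s = 0.6×16.1429 = 9.69.

a = 6.46, b = 9.69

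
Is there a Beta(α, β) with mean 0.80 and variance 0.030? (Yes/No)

Yes

The Beta variance bound is σ² < μ(1−μ).
Here μ(1−μ) = 0.80×0.20 = 0.1600, and 0.030 < 0.1600.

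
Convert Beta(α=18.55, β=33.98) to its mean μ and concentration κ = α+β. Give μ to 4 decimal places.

μ = 0.3531, κ = 52.53

κ = α+β = 18.55+33.98 = 52.53; μ = α/κ = 18.55/52.53 = 0.3531.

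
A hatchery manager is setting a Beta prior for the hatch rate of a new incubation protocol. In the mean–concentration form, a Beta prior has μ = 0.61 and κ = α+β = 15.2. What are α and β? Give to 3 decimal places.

α = 9.272, β = 5.928

α = μκ = 0.61×15.2 = 9.272 and β = (1−μ)κ = 0.39×15.2 = 5.928.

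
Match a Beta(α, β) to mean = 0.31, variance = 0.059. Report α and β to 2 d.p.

α = 0.81, β = 1.81

Let s = α+β. The Beta variance is μ(1−μ)/(s+1).
So s+1 = μ(1−μ)/σ² = (0.31×0.69)/0.059 = 0.2139/0.059 = 3.6254, giving s = 2.6254.
Then α = μs = 0.31×2.6254 = 0.81 and β = (1−μ)s = 0.69×2.6254 = 1.81.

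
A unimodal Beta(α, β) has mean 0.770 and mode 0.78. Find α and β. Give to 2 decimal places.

With s = α+β: μ = α/s and mode = (α−1)/(s−2). Eliminating α = μs,
μs − 1 = m(s−2) ⇒ s(μ−m) = 1−2m ⇒ s = -0.56/-0.010 = 56.0000.
So α = μs = 43.12, β = (1−μ)s = 12.88.

α = 43.12, β = 12.88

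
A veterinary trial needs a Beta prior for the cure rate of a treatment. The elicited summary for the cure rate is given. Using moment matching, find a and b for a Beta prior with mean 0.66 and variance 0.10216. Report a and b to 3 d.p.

a = 0.790, b = 0.407

Let s = a+b. The Beta variance is μ(1−μ)/(s+1).
So s+1 = μ(1−μ)/σ² = (0.66×0.34)/0.10216 = 0.2244/0.10216 = 2.1966, giving s = 1.1966.
Then a = μs = 0.66×1.1966 = 0.790 and b = (1−μ)s = 0.34×1.1966 = 0.407.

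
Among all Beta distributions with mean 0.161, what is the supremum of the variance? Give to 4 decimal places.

0.1351

Var = μ(1−μ)/(α+β+1), which approaches μ(1−μ) as α+β → 0.
So the supremum is μ(1−μ) = 0.161×0.839 = 0.1351.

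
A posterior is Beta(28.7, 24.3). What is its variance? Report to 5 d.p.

0.00460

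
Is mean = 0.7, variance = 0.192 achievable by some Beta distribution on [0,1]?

Yes

For any Beta, Var(X) < E[X]·(1−E[X]).
Here μ(1−μ) = 0.7×0.3 = 0.21, and 0.192 < 0.21.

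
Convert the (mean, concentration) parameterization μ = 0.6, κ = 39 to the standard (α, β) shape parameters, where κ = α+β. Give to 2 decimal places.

Split κ in proportion μ : (1−μ): α = 0.6·39 = 23.40, β = 39 − 23.40 = 15.60.

α = 23.40, β = 15.60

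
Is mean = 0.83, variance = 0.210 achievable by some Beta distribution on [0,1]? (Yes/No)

No

A Beta with mean μ has variance μ(1−μ)/(α+β+1) < μ(1−μ).
Here μ(1−μ) = 0.83×0.17 = 0.1411, and 0.210 ≥ 0.1411.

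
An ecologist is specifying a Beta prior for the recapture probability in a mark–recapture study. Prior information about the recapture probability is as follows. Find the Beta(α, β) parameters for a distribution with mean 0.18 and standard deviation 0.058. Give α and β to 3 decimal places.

α = 7.718, β = 35.159

Variance = 0.058² = 0.003364. The moment-matching identity α+β = μ(1−μ)/Var − 1 gives
α+β = 0.1476/0.003364 − 1 = 42.8763, so α = μ·42.8763 = 7.718 and β = (1−μ)·42.8763 = 35.159.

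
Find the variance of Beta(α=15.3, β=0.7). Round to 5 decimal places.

Var = αβ/[(α+β)²(α+β+1)] = (15.3×0.7)/(16.0²×17.0) = 10.71/4352.000 = 0.00246.

0.00246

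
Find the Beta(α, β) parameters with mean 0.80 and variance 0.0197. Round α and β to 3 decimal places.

By moment matching, α+β = μ(1−μ)/σ² − 1 = (0.80·0.20)/0.0197 − 1 = 8.1218 − 1 = 7.1218.
Since α/(α+β) = μ, α = 0.80·7.1218 = 5.697 and β = 0.20·7.1218 = 1.424.

α = 5.697, β = 1.424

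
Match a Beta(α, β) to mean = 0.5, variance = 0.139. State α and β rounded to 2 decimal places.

α = 0.40, β = 0.40

Write ν = α+β; then α = μν and Var = μ(1−μ)/(ν+1).
ν = μ(1−μ)/Var − 1 = 0.25/0.139 − 1 = 0.7986.
α = 0.5·0.7986 = 0.40, β = 0.5·0.7986 = 0.40.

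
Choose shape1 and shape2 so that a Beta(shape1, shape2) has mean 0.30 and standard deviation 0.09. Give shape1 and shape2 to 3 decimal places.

Variance = 0.09² = 0.0081. The moment-matching identity shape1+shape2 = μ(1−μ)/Var − 1 gives
shape1+shape2 = 0.2100/0.0081 − 1 = 24.9259, so shape1 = μ·24.9259 = 7.478 and shape2 = (1−μ)·24.9259 = 17.448.

shape1 = 7.478, shape2 = 17.448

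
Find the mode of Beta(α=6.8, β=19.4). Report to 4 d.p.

0.2397

The density x^(α−1)(1−x)^(β−1) is maximised at (α−1)/(α+β−2) = 5.8/24.2 = 0.2397.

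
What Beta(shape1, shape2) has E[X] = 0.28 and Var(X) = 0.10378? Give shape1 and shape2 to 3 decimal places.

shape1 = 0.264, shape2 = 0.679

Write ν = shape1+shape2; then shape1 = μν and Var = μ(1−μ)/(ν+1).
ν = μ(1−μ)/Var − 1 = 0.2016/0.10378 − 1 = 0.9426.
shape1 = 0.28·0.9426 = 0.264, shape2 = 0.72·0.9426 = 0.679.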